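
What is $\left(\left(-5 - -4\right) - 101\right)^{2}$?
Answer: $10404$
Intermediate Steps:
$\left(\left(-5 - -4\right) - 101\right)^{2} = \left(\left(-5 + 4\right) - 101\right)^{2} = \left(-1 - 101\right)^{2} = \left(-102\right)^{2} = 10404$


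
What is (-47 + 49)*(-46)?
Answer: -92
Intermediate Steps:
(-47 + 49)*(-46) = 2*(-46) = -92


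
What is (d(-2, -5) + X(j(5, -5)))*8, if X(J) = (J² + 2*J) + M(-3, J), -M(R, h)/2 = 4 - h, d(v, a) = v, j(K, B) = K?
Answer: 280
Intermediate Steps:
M(R, h) = -8 + 2*h (M(R, h) = -2*(4 - h) = -8 + 2*h)
X(J) = -8 + J² + 4*J (X(J) = (J² + 2*J) + (-8 + 2*J) = -8 + J² + 4*J)
(d(-2, -5) + X(j(5, -5)))*8 = (-2 + (-8 + 5² + 4*5))*8 = (-2 + (-8 + 25 + 20))*8 = (-2 + 37)*8 = 35*8 = 280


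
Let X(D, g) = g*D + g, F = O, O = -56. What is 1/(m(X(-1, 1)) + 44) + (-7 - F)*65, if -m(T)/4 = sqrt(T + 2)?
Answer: 1516071/476 + sqrt(2)/476 ≈ 3185.0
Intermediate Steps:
F = -56
X(D, g) = g + D*g (X(D, g) = D*g + g = g + D*g)
m(T) = -4*sqrt(2 + T) (m(T) = -4*sqrt(T + 2) = -4*sqrt(2 + T))
1/(m(X(-1, 1)) + 44) + (-7 - F)*65 = 1/(-4*sqrt(2 + 1*(1 - 1)) + 44) + (-7 - 1*(-56))*65 = 1/(-4*sqrt(2 + 1*0) + 44) + (-7 + 56)*65 = 1/(-4*sqrt(2 + 0) + 44) + 49*65 = 1/(-4*sqrt(2) + 44) + 3185 = 1/(44 - 4*sqrt(2)) + 3185 = 3185 + 1/(44 - 4*sqrt(2))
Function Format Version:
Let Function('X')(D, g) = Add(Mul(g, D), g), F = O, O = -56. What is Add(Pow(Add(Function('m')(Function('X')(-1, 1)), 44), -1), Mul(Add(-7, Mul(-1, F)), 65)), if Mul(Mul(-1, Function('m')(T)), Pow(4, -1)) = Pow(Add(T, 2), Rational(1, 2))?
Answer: Add(Rational(1516071, 476), Mul(Rational(1, 476), Pow(2, Rational(1, 2)))) ≈ 3185.0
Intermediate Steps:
F = -56
Function('X')(D, g) = Add(g, Mul(D, g)) (Function('X')(D, g) = Add(Mul(D, g), g) = Add(g, Mul(D, g)))
Function('m')(T) = Mul(-4, Pow(Add(2, T), Rational(1, 2))) (Function('m')(T) = Mul(-4, Pow(Add(T, 2), Rational(1, 2))) = Mul(-4, Pow(Add(2, T), Rational(1, 2))))
Add(Pow(Add(Function('m')(Function('X')(-1, 1)), 44), -1), Mul(Add(-7, Mul(-1, F)), 65)) = Add(Pow(Add(Mul(-4, Pow(Add(2, Mul(1, Add(1, -1))), Rational(1, 2))), 44), -1), Mul(Add(-7, Mul(-1, -56)), 65)) = Add(Pow(Add(Mul(-4, Pow(Add(2, Mul(1, 0)), Rational(1, 2))), 44), -1), Mul(Add(-7, 56), 65)) = Add(Pow(Add(Mul(-4, Pow(Add(2, 0), Rational(1, 2))), 44), -1), Mul(49, 65)) = Add(Pow(Add(Mul(-4, Pow(2, Rational(1, 2))), 44), -1), 3185) = Add(Pow(Add(44, Mul(-4, Pow(2, Rational(1, 2)))), -1), 3185) = Add(3185, Pow(Add(44, Mul(-4, Pow(2, Rational(1, 2)))), -1))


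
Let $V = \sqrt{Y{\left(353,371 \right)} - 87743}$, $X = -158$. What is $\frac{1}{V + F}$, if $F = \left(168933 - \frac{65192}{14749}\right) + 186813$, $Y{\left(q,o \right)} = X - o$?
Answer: $\frac{38692766728469}{13764635567868274058} - \frac{652599003 i \sqrt{613}}{6882317783934137029} \approx 2.811 \cdot 10^{-6} - 2.3477 \cdot 10^{-9} i$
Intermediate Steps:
$Y{\left(q,o \right)} = -158 - o$
$F = \frac{5246832562}{14749}$ ($F = \left(168933 - \frac{65192}{14749}\right) + 186813 = \frac{2491527625}{14749} + 186813 = \frac{5246832562}{14749} \approx 3.5574 \cdot 10^{5}$)
$V = 12 i \sqrt{613}$ ($V = \sqrt{\left(-158 - 371\right) - 87743} = \sqrt{-529 - 87743} = \sqrt{-88272} = 12 i \sqrt{613} \approx 297.11 i$)
$\frac{1}{V + F} = \frac{1}{12 i \sqrt{613} + \frac{5246832562}{14749}} = \frac{1}{\frac{5246832562}{14749} + 12 i \sqrt{613}}$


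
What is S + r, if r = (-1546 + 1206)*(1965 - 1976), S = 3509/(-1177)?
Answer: 399861/107 ≈ 3737.0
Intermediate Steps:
S = -319/107 (S = 3509*(-1/1177) = -319/107 ≈ -2.9813)
r = 3740 (r = -340*(-11) = 3740)
S + r = -319/107 + 3740 = 399861/107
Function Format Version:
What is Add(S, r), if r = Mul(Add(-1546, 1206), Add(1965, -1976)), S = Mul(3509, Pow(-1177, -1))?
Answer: Rational(399861, 107) ≈ 3737.0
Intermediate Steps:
S = Rational(-319, 107) (S = Mul(3509, Rational(-1, 1177)) = Rational(-319, 107) ≈ -2.9813)
r = 3740 (r = Mul(-340, -11) = 3740)
Add(S, r) = Add(Rational(-319, 107), 3740) = Rational(399861, 107)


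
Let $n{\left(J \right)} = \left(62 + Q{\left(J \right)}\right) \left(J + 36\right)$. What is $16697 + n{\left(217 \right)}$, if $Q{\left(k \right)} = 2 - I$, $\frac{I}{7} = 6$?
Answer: $22263$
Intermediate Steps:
$I = 42$ ($I = 7 \cdot 6 = 42$)
$Q{\left(k \right)} = -40$ ($Q{\left(k \right)} = 2 - 42 = -40$)
$n{\left(J \right)} = 792 + 22 J$ ($n{\left(J \right)} = \left(62 - 40\right) \left(J + 36\right) = 22 \left(36 + J\right) = 792 + 22 J$)
$16697 + n{\left(217 \right)} = 16697 + \left(792 + 22 \cdot 217\right) = 16697 + \left(792 + 4774\right) = 16697 + 5566 = 22263$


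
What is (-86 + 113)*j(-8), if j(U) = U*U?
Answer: 1728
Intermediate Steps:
j(U) = U**2
(-86 + 113)*j(-8) = (-86 + 113)*(-8)**2 = 27*64 = 1728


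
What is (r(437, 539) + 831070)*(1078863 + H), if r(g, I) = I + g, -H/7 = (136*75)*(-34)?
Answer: 2917538513298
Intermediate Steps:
H = 2427600 (H = -7*136*75*(-34) = -71400*(-34) = -7*(-346800) = 2427600)
(r(437, 539) + 831070)*(1078863 + H) = ((539 + 437) + 831070)*(1078863 + 2427600) = (976 + 831070)*3506463 = 832046*3506463 = 2917538513298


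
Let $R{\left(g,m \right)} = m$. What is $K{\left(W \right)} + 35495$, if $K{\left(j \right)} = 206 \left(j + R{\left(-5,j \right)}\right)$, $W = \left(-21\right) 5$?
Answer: $-7765$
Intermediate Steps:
$W = -105$
$K{\left(j \right)} = 412 j$ ($K{\left(j \right)} = 206 \left(j + j\right) = 206 \cdot 2 j = 412 j$)
$K{\left(W \right)} + 35495 = 412 \left(-105\right) + 35495 = -43260 + 35495 = -7765$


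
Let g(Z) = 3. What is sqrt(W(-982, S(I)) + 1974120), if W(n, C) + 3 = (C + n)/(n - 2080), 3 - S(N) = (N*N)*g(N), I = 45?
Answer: sqrt(4627258657274)/1531 ≈ 1405.0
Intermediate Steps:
S(N) = 3 - 3*N**2 (S(N) = 3 - N*N*3 = 3 - N**2*3 = 3 - 3*N**2)
W(n, C) = -3 + (C + n)/(-2080 + n) (W(n, C) = -3 + (C + n)/(n - 2080) = -3 + (C + n)/(-2080 + n))
sqrt(W(-982, S(I)) + 1974120) = sqrt((6240 + (3 - 3*45**2) - 2*(-982))/(-2080 - 982) + 1974120) = sqrt((6240 + (3 - 3*2025) + 1964)/(-3062) + 1974120) = sqrt(-(6240 + (3 - 6075) + 1964)/3062 + 1974120) = sqrt(-(6240 - 6072 + 1964)/3062 + 1974120) = sqrt(-1/3062*2132 + 1974120) = sqrt(-1066/1531 + 1974120) = sqrt(3022376654/1531) = sqrt(4627258657274)/1531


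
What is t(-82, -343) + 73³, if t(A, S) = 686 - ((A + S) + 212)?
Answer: 389916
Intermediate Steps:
t(A, S) = 474 - A - S (t(A, S) = 686 - (212 + A + S) = 686 + (-212 - A - S) = 474 - A - S)
t(-82, -343) + 73³ = (474 - 1*(-82) - 1*(-343)) + 73³ = (474 + 82 + 343) + 389017 = 899 + 389017 = 389916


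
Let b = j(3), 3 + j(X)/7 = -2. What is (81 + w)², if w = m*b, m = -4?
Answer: 48841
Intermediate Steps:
j(X) = -35 (j(X) = -21 + 7*(-2) = -21 - 14 = -35)
b = -35
w = 140 (w = -4*(-35) = 140)
(81 + w)² = (81 + 140)² = 221² = 48841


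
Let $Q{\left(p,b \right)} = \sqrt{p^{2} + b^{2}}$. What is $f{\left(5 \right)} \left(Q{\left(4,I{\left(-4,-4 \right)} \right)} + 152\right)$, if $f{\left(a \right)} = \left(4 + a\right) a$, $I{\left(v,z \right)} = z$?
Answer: $6840 + 180 \sqrt{2} \approx 7094.6$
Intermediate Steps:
$Q{\left(p,b \right)} = \sqrt{b^{2} + p^{2}}$
$f{\left(a \right)} = a \left(4 + a\right)$
$f{\left(5 \right)} \left(Q{\left(4,I{\left(-4,-4 \right)} \right)} + 152\right) = 5 \left(4 + 5\right) \left(\sqrt{\left(-4\right)^{2} + 4^{2}} + 152\right) = 5 \cdot 9 \left(\sqrt{16 + 16} + 152\right) = 45 \left(\sqrt{32} + 152\right) = 45 \left(4 \sqrt{2} + 152\right) = 45 \left(152 + 4 \sqrt{2}\right) = 6840 + 180 \sqrt{2}$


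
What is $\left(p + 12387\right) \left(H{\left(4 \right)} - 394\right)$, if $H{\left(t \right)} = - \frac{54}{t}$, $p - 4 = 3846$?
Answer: $- \frac{13233155}{2} \approx -6.6166 \cdot 10^{6}$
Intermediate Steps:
$p = 3850$ ($p = 4 + 3846 = 3850$)
$\left(p + 12387\right) \left(H{\left(4 \right)} - 394\right) = \left(3850 + 12387\right) \left(- \frac{54}{4} - 394\right) = 16237 \left(\left(-54\right) \frac{1}{4} - 394\right) = 16237 \left(- \frac{27}{2} - 394\right) = 16237 \left(- \frac{815}{2}\right) = - \frac{13233155}{2}$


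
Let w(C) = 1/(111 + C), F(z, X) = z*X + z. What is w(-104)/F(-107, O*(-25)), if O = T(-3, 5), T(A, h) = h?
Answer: 1/92876 ≈ 1.0767e-5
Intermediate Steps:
O = 5
F(z, X) = z + X*z (F(z, X) = X*z + z = z + X*z)
w(-104)/F(-107, O*(-25)) = 1/((111 - 104)*((-107*(1 + 5*(-25))))) = 1/(7*((-107*(1 - 125)))) = 1/(7*((-107*(-124)))) = (⅐)/13268 = (⅐)*(1/13268) = 1/92876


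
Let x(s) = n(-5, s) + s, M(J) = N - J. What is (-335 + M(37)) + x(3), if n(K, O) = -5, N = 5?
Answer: -369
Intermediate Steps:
M(J) = 5 - J
x(s) = -5 + s
(-335 + M(37)) + x(3) = (-335 + (5 - 1*37)) + (-5 + 3) = (-335 + (5 - 37)) - 2 = (-335 - 32) - 2 = -367 - 2 = -369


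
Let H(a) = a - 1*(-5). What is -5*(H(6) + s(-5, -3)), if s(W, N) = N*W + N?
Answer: -115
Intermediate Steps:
s(W, N) = N + N*W
H(a) = 5 + a (H(a) = a + 5 = 5 + a)
-5*(H(6) + s(-5, -3)) = -5*((5 + 6) - 3*(1 - 5)) = -5*(11 - 3*(-4)) = -5*(11 + 12) = -5*23 = -115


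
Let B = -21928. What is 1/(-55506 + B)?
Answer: -1/77434 ≈ -1.2914e-5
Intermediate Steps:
1/(-55506 + B) = 1/(-55506 - 21928) = 1/(-77434) = -1/77434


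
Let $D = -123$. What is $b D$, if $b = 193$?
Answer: $-23739$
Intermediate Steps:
$b D = 193 \left(-123\right) = -23739$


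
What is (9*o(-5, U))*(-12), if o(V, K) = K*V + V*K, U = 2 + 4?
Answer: 6480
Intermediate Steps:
U = 6
o(V, K) = 2*K*V (o(V, K) = K*V + K*V = 2*K*V)
(9*o(-5, U))*(-12) = (9*(2*6*(-5)))*(-12) = (9*(-60))*(-12) = -540*(-12) = 6480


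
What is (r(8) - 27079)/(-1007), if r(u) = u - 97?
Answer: 27168/1007 ≈ 26.979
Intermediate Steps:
r(u) = -97 + u
(r(8) - 27079)/(-1007) = ((-97 + 8) - 27079)/(-1007) = (-89 - 27079)*(-1/1007) = -27168*(-1/1007) = 27168/1007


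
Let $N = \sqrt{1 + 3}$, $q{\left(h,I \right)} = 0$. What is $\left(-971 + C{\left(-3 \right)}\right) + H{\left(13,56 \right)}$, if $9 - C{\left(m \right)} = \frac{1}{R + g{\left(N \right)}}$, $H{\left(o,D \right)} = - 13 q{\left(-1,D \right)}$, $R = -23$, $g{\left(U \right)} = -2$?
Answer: $- \frac{24049}{25} \approx -961.96$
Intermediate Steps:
$N = 2$ ($N = \sqrt{4} = 2$)
$H{\left(o,D \right)} = 0$ ($H{\left(o,D \right)} = \left(-13\right) 0 = 0$)
$C{\left(m \right)} = \frac{226}{25}$ ($C{\left(m \right)} = 9 - \frac{1}{-23 - 2} = 9 - \frac{1}{-25} = 9 - - \frac{1}{25} = 9 + \frac{1}{25} = \frac{226}{25}$)
$\left(-971 + C{\left(-3 \right)}\right) + H{\left(13,56 \right)} = \left(-971 + \frac{226}{25}\right) + 0 = - \frac{24049}{25} + 0 = - \frac{24049}{25}$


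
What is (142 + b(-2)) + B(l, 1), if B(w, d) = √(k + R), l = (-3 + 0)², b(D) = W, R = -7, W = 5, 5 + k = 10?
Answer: 147 + I*√2 ≈ 147.0 + 1.4142*I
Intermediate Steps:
k = 5 (k = -5 + 10 = 5)
b(D) = 5
l = 9 (l = (-3)² = 9)
B(w, d) = I*√2 (B(w, d) = √(5 - 7) = √(-2) = I*√2)
(142 + b(-2)) + B(l, 1) = (142 + 5) + I*√2 = 147 + I*√2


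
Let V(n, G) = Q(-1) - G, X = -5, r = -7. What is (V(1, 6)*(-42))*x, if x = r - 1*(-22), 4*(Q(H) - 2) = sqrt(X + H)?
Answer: 2520 - 315*I*sqrt(6)/2 ≈ 2520.0 - 385.79*I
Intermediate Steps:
Q(H) = 2 + sqrt(-5 + H)/4
V(n, G) = 2 - G + I*sqrt(6)/4 (V(n, G) = (2 + sqrt(-5 - 1)/4) - G = (2 + sqrt(-6)/4) - G = (2 + (I*sqrt(6))/4) - G = (2 + I*sqrt(6)/4) - G = 2 - G + I*sqrt(6)/4)
x = 15 (x = -7 - 1*(-22) = -7 + 22 = 15)
(V(1, 6)*(-42))*x = ((2 - 1*6 + I*sqrt(6)/4)*(-42))*15 = ((2 - 6 + I*sqrt(6)/4)*(-42))*15 = ((-4 + I*sqrt(6)/4)*(-42))*15 = (168 - 21*I*sqrt(6)/2)*15 = 2520 - 315*I*sqrt(6)/2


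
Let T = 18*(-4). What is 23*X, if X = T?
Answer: -1656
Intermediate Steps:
T = -72
X = -72
23*X = 23*(-72) = -1656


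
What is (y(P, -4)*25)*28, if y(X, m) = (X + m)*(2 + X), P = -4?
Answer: 11200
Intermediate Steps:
y(X, m) = (2 + X)*(X + m)
(y(P, -4)*25)*28 = (((-4)² + 2*(-4) + 2*(-4) - 4*(-4))*25)*28 = ((16 - 8 - 8 + 16)*25)*28 = (16*25)*28 = 400*28 = 11200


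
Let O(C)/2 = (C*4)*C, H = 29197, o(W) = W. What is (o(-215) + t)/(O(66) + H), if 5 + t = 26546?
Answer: 26326/64045 ≈ 0.41105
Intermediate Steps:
t = 26541 (t = -5 + 26546 = 26541)
O(C) = 8*C² (O(C) = 2*((C*4)*C) = 2*((4*C)*C) = 2*(4*C²) = 8*C²)
(o(-215) + t)/(O(66) + H) = (-215 + 26541)/(8*66² + 29197) = 26326/(8*4356 + 29197) = 26326/(34848 + 29197) = 26326/64045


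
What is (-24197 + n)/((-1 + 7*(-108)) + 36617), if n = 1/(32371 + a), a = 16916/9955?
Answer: -3898986263791/5778305062530 ≈ -0.67476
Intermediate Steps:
a = 16916/9955 (a = 16916*(1/9955) = 16916/9955 ≈ 1.6992)
n = 9955/322270221 (n = 1/(32371 + 16916/9955) = 1/(322270221/9955) = 9955/322270221 ≈ 3.0890e-5)
(-24197 + n)/((-1 + 7*(-108)) + 36617) = (-24197 + 9955/322270221)/((-1 + 7*(-108)) + 36617) = -7797972527582/(322270221*((-1 - 756) + 36617)) = -7797972527582/(322270221*(-757 + 36617)) = -7797972527582/322270221/35860 = -7797972527582/322270221*1/35860 = -3898986263791/5778305062530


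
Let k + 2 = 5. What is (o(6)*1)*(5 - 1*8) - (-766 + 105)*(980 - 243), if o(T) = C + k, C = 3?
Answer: 487139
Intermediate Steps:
k = 3 (k = -2 + 5 = 3)
o(T) = 6 (o(T) = 3 + 3 = 6)
(o(6)*1)*(5 - 1*8) - (-766 + 105)*(980 - 243) = (6*1)*(5 - 1*8) - (-766 + 105)*(980 - 243) = 6*(5 - 8) - (-661)*737 = 6*(-3) - 1*(-487157) = -18 + 487157 = 487139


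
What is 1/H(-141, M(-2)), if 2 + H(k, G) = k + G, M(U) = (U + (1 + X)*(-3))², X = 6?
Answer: 1/386 ≈ 0.0025907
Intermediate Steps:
M(U) = (-21 + U)² (M(U) = (U + (1 + 6)*(-3))² = (U + 7*(-3))² = (U - 21)² = (-21 + U)²)
H(k, G) = -2 + G + k (H(k, G) = -2 + (k + G) = -2 + (G + k) = -2 + G + k)
1/H(-141, M(-2)) = 1/(-2 + (-21 - 2)² - 141) = 1/(-2 + (-23)² - 141) = 1/(-2 + 529 - 141) = 1/386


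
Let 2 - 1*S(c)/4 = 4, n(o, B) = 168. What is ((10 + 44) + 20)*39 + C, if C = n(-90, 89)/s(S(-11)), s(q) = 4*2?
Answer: 2907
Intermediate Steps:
S(c) = -8 (S(c) = 8 - 4*4 = 8 - 16 = -8)
s(q) = 8
C = 21 (C = 168/8 = 168*(⅛) = 21)
((10 + 44) + 20)*39 + C = ((10 + 44) + 20)*39 + 21 = (54 + 20)*39 + 21 = 74*39 + 21 = 2886 + 21 = 2907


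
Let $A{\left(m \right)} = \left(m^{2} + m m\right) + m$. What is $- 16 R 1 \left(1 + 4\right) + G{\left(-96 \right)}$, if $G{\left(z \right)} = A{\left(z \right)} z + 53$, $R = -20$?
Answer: $-1758603$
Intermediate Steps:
$A{\left(m \right)} = m + 2 m^{2}$ ($A{\left(m \right)} = \left(m^{2} + m^{2}\right) + m = 2 m^{2} + m = m + 2 m^{2}$)
$G{\left(z \right)} = 53 + z^{2} \left(1 + 2 z\right)$ ($G{\left(z \right)} = z \left(1 + 2 z\right) z + 53 = z^{2} \left(1 + 2 z\right) + 53 = 53 + z^{2} \left(1 + 2 z\right)$)
$- 16 R 1 \left(1 + 4\right) + G{\left(-96 \right)} = \left(-16\right) \left(-20\right) 1 \left(1 + 4\right) + \left(53 + \left(-96\right)^{2} \left(1 + 2 \left(-96\right)\right)\right) = 320 \cdot 1 \cdot 5 + \left(53 + 9216 \left(1 - 192\right)\right) = 320 \cdot 5 + \left(53 + 9216 \left(-191\right)\right) = 1600 + \left(53 - 1760256\right) = 1600 - 1760203 = -1758603$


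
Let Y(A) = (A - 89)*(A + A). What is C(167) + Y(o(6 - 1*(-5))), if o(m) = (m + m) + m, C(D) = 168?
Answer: -3528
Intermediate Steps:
o(m) = 3*m (o(m) = 2*m + m = 3*m)
Y(A) = 2*A*(-89 + A) (Y(A) = (-89 + A)*(2*A) = 2*A*(-89 + A))
C(167) + Y(o(6 - 1*(-5))) = 168 + 2*(3*(6 - 1*(-5)))*(-89 + 3*(6 - 1*(-5))) = 168 + 2*(3*(6 + 5))*(-89 + 3*(6 + 5)) = 168 + 2*(3*11)*(-89 + 3*11) = 168 + 2*33*(-89 + 33) = 168 + 2*33*(-56) = 168 - 3696 = -3528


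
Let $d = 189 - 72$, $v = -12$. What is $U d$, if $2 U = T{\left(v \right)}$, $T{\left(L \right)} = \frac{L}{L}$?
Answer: $\frac{117}{2} \approx 58.5$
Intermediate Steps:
$T{\left(L \right)} = 1$
$d = 117$
$U = \frac{1}{2}$ ($U = \frac{1}{2} \cdot 1 = \frac{1}{2} \approx 0.5$)
$U d = \frac{1}{2} \cdot 117 = \frac{117}{2}$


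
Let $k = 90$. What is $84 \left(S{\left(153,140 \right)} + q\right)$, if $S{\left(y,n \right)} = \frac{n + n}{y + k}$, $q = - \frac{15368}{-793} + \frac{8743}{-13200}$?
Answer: $\frac{117927967367}{70656300} \approx 1669.0$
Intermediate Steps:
$q = \frac{195924401}{10467600}$ ($q = \left(-15368\right) \left(- \frac{1}{793}\right) + 8743 \left(- \frac{1}{13200}\right) = \frac{15368}{793} - \frac{8743}{13200} = \frac{195924401}{10467600} \approx 18.717$)
$S{\left(y,n \right)} = \frac{2 n}{90 + y}$ ($S{\left(y,n \right)} = \frac{n + n}{y + 90} = \frac{2 n}{90 + y}$)
$84 \left(S{\left(153,140 \right)} + q\right) = 84 \left(2 \cdot 140 \frac{1}{90 + 153} + \frac{195924401}{10467600}\right) = 84 \left(2 \cdot 140 \cdot \frac{1}{243} + \frac{195924401}{10467600}\right) = 84 \left(\frac{280}{243} + \frac{195924401}{10467600}\right) = 84 \cdot \frac{16846852481}{847875600} = \frac{117927967367}{70656300}$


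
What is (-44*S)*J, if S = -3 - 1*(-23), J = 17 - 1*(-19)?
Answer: -31680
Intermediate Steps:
J = 36 (J = 17 + 19 = 36)
S = 20 (S = -3 + 23 = 20)
(-44*S)*J = -44*20*36 = -880*36 = -31680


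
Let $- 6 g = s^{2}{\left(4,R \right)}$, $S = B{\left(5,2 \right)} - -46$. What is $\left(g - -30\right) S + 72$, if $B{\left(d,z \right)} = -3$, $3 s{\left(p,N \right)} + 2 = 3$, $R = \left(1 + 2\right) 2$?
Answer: $\frac{73505}{54} \approx 1361.2$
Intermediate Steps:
$R = 6$ ($R = 3 \cdot 2 = 6$)
$s{\left(p,N \right)} = \frac{1}{3}$ ($s{\left(p,N \right)} = - \frac{2}{3} + \frac{1}{3} \cdot 3 = - \frac{2}{3} + 1 = \frac{1}{3}$)
$S = 43$ ($S = -3 - -46 = -3 + 46 = 43$)
$g = - \frac{1}{54}$ ($g = - \frac{1}{6 \cdot 9} = \left(- \frac{1}{6}\right) \frac{1}{9} = - \frac{1}{54} \approx -0.018519$)
$\left(g - -30\right) S + 72 = \left(- \frac{1}{54} - -30\right) 43 + 72 = \left(- \frac{1}{54} + 30\right) 43 + 72 = \frac{1619}{54} \cdot 43 + 72 = \frac{69617}{54} + 72 = \frac{73505}{54}$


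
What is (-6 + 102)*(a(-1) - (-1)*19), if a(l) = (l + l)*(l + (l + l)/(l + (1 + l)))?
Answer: 1632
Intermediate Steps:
a(l) = 2*l*(l + 2*l/(1 + 2*l)) (a(l) = (2*l)*(l + (2*l)/(1 + 2*l)) = (2*l)*(l + 2*l/(1 + 2*l)) = 2*l*(l + 2*l/(1 + 2*l)))
(-6 + 102)*(a(-1) - (-1)*19) = (-6 + 102)*((-1)**2*(6 + 4*(-1))/(1 + 2*(-1)) - (-1)*19) = 96*(1*(6 - 4)/(1 - 2) - 1*(-19)) = 96*(1*2/(-1) + 19) = 96*(1*(-1)*2 + 19) = 96*(-2 + 19) = 96*17 = 1632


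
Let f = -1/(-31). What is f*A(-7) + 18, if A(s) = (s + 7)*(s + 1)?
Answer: 18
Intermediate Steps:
A(s) = (1 + s)*(7 + s) (A(s) = (7 + s)*(1 + s) = (1 + s)*(7 + s))
f = 1/31 (f = -1*(-1/31) = 1/31 ≈ 0.032258)
f*A(-7) + 18 = (7 + (-7)² + 8*(-7))/31 + 18 = (7 + 49 - 56)/31 + 18 = (1/31)*0 + 18 = 0 + 18 = 18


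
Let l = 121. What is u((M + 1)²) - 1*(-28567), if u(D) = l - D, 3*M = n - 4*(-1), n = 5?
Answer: 28672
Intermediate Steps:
M = 3 (M = (5 - 4*(-1))/3 = (5 + 4)/3 = (⅓)*9 = 3)
u(D) = 121 - D
u((M + 1)²) - 1*(-28567) = (121 - (3 + 1)²) - 1*(-28567) = (121 - 1*4²) + 28567 = (121 - 1*16) + 28567 = (121 - 16) + 28567 = 105 + 28567 = 28672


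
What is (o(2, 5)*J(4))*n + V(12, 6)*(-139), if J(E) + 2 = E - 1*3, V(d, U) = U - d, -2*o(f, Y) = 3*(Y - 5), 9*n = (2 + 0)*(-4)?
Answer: 834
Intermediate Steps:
n = -8/9 (n = ((2 + 0)*(-4))/9 = (2*(-4))/9 = (⅑)*(-8) = -8/9 ≈ -0.88889)
o(f, Y) = 15/2 - 3*Y/2 (o(f, Y) = -3*(Y - 5)/2 = -3*(-5 + Y)/2 = -(-15 + 3*Y)/2 = 15/2 - 3*Y/2)
J(E) = -5 + E (J(E) = -2 + (E - 1*3) = -2 + (E - 3) = -2 + (-3 + E) = -5 + E)
(o(2, 5)*J(4))*n + V(12, 6)*(-139) = ((15/2 - 3/2*5)*(-5 + 4))*(-8/9) + (6 - 1*12)*(-139) = ((15/2 - 15/2)*(-1))*(-8/9) + (6 - 12)*(-139) = (0*(-1))*(-8/9) - 6*(-139) = 0*(-8/9) + 834 = 0 + 834 = 834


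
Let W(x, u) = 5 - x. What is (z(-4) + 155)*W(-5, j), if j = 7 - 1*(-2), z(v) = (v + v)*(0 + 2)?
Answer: 1390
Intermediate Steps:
z(v) = 4*v (z(v) = (2*v)*2 = 4*v)
j = 9 (j = 7 + 2 = 9)
(z(-4) + 155)*W(-5, j) = (4*(-4) + 155)*(5 - 1*(-5)) = (-16 + 155)*(5 + 5) = 139*10 = 1390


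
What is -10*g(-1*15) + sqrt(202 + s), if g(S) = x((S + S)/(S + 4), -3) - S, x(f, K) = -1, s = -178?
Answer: -140 + 2*sqrt(6) ≈ -135.10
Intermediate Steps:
g(S) = -1 - S
-10*g(-1*15) + sqrt(202 + s) = -10*(-1 - (-1)*15) + sqrt(202 - 178) = -10*(-1 - 1*(-15)) + sqrt(24) = -10*(-1 + 15) + 2*sqrt(6) = -10*14 + 2*sqrt(6) = -140 + 2*sqrt(6)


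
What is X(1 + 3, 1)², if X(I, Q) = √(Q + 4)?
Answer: 5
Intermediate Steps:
X(I, Q) = √(4 + Q)
X(1 + 3, 1)² = (√(4 + 1))² = (√5)² = 5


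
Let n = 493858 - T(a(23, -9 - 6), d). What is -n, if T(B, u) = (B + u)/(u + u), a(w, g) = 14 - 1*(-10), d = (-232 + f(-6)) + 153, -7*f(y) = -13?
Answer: -44447189/90 ≈ -4.9386e+5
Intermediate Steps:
f(y) = 13/7 (f(y) = -⅐*(-13) = 13/7)
d = -540/7 (d = (-232 + 13/7) + 153 = -1611/7 + 153 = -540/7 ≈ -77.143)
a(w, g) = 24 (a(w, g) = 14 + 10 = 24)
T(B, u) = (B + u)/(2*u) (T(B, u) = (B + u)/((2*u)) = (B + u)*(1/(2*u)) = (B + u)/(2*u))
n = 44447189/90 (n = 493858 - (24 - 540/7)/(2*(-540/7)) = 493858 - (-7)*(-372)/(2*540*7) = 493858 - 1*31/90 = 493858 - 31/90 = 44447189/90 ≈ 4.9386e+5)
-n = -1*44447189/90 = -44447189/90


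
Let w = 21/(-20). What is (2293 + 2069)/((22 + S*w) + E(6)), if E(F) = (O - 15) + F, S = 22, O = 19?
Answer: 43620/89 ≈ 490.11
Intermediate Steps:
w = -21/20 (w = 21*(-1/20) = -21/20 ≈ -1.0500)
E(F) = 4 + F (E(F) = (19 - 15) + F = 4 + F)
(2293 + 2069)/((22 + S*w) + E(6)) = (2293 + 2069)/((22 + 22*(-21/20)) + (4 + 6)) = 4362/((22 - 231/10) + 10) = 4362/(-11/10 + 10) = 4362/(89/10) = 4362*(10/89) = 43620/89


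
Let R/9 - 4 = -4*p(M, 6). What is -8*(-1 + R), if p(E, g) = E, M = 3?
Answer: 584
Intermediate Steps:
R = -72 (R = 36 + 9*(-4*3) = 36 + 9*(-12) = 36 - 108 = -72)
-8*(-1 + R) = -8*(-1 - 72) = -8*(-73) = 584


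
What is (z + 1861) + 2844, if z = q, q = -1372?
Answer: 3333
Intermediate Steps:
z = -1372
(z + 1861) + 2844 = (-1372 + 1861) + 2844 = 489 + 2844 = 3333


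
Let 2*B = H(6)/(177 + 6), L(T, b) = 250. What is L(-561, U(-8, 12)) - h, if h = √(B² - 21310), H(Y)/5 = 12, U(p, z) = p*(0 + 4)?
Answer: 250 - 3*I*√8810490/61 ≈ 250.0 - 145.98*I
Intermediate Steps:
U(p, z) = 4*p (U(p, z) = p*4 = 4*p)
H(Y) = 60 (H(Y) = 5*12 = 60)
B = 10/61 (B = (60/(177 + 6))/2 = (60/183)/2 = (60*(1/183))/2 = (½)*(20/61) = 10/61 ≈ 0.16393)
h = 3*I*√8810490/61 (h = √((10/61)² - 21310) = √(100/3721 - 21310) = √(-79294410/3721) = 3*I*√8810490/61 ≈ 145.98*I)
L(-561, U(-8, 12)) - h = 250 - 3*I*√8810490/61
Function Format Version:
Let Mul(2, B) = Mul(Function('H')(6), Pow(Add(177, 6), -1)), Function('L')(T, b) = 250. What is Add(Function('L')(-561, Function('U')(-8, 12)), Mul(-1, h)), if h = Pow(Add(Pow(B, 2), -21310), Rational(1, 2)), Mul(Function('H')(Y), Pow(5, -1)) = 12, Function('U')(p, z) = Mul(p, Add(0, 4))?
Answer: Add(250, Mul(Rational(-3, 61), I, Pow(8810490, Rational(1, 2)))) ≈ Add(250.00, Mul(-145.98, I))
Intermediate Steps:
Function('U')(p, z) = Mul(4, p) (Function('U')(p, z) = Mul(p, 4) = Mul(4, p))
Function('H')(Y) = 60 (Function('H')(Y) = Mul(5, 12) = 60)
B = Rational(10, 61) (B = Mul(Rational(1, 2), Mul(60, Pow(Add(177, 6), -1))) = Mul(Rational(1, 2), Mul(60, Pow(183, -1))) = Mul(Rational(1, 2), Mul(60, Rational(1, 183))) = Mul(Rational(1, 2), Rational(20, 61)) = Rational(10, 61) ≈ 0.16393)
h = Mul(Rational(3, 61), I, Pow(8810490, Rational(1, 2))) (h = Pow(Add(Pow(Rational(10, 61), 2), -21310), Rational(1, 2)) = Pow(Add(Rational(100, 3721), -21310), Rational(1, 2)) = Pow(Rational(-79294410, 3721), Rational(1, 2)) = Mul(Rational(3, 61), I, Pow(8810490, Rational(1, 2))) ≈ Mul(145.98, I))
Add(Function('L')(-561, Function('U')(-8, 12)), Mul(-1, h)) = Add(250, Mul(-1, Mul(Rational(3, 61), I, Pow(8810490, Rational(1, 2))))) = Add(250, Mul(Rational(-3, 61), I, Pow(8810490, Rational(1, 2))))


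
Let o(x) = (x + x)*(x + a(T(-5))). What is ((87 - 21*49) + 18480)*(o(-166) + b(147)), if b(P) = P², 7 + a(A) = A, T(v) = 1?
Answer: 1380468594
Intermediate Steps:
a(A) = -7 + A
o(x) = 2*x*(-6 + x) (o(x) = (x + x)*(x + (-7 + 1)) = (2*x)*(x - 6) = (2*x)*(-6 + x) = 2*x*(-6 + x))
((87 - 21*49) + 18480)*(o(-166) + b(147)) = ((87 - 21*49) + 18480)*(2*(-166)*(-6 - 166) + 147²) = ((87 - 1029) + 18480)*(2*(-166)*(-172) + 21609) = (-942 + 18480)*(57104 + 21609) = 17538*78713 = 1380468594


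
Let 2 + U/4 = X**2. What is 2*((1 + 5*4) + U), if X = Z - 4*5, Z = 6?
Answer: 1594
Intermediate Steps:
X = -14 (X = 6 - 4*5 = 6 - 20 = -14)
U = 776 (U = -8 + 4*(-14)**2 = -8 + 4*196 = -8 + 784 = 776)
2*((1 + 5*4) + U) = 2*((1 + 5*4) + 776) = 2*((1 + 20) + 776) = 2*(21 + 776) = 2*797 = 1594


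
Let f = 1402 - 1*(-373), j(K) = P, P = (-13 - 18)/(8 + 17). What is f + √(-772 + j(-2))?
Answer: 1775 + I*√19331/5 ≈ 1775.0 + 27.807*I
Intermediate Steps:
P = -31/25 ≈ -1.2400
j(K) = -31/25
f = 1775 (f = 1402 + 373 = 1775)
f + √(-772 + j(-2)) = 1775 + √(-772 - 31/25) = 1775 + √(-19331/25) = 1775 + I*√19331/5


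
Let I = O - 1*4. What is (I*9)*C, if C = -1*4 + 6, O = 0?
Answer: -72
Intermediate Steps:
C = 2 (C = -4 + 6 = 2)
I = -4 (I = 0 - 1*4 = 0 - 4 = -4)
(I*9)*C = -4*9*2 = -36*2 = -72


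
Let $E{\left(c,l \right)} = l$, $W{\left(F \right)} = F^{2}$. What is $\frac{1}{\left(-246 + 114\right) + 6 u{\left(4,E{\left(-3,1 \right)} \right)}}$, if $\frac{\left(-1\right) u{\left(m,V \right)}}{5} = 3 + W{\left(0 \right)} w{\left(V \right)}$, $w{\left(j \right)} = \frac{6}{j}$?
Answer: $- \frac{1}{222} \approx -0.0045045$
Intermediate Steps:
$u{\left(m,V \right)} = -15$ ($u{\left(m,V \right)} = - 5 \left(3 + 0^{2} \frac{6}{V}\right) = - 5 \left(3 + 0 \frac{6}{V}\right) = - 5 \left(3 + 0\right) = \left(-5\right) 3 = -15$)
$\frac{1}{\left(-246 + 114\right) + 6 u{\left(4,E{\left(-3,1 \right)} \right)}} = \frac{1}{\left(-246 + 114\right) + 6 \left(-15\right)} = \frac{1}{-132 - 90} = \frac{1}{-222} = - \frac{1}{222}$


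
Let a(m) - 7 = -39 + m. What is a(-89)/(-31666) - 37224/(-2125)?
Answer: 1178992309/67290250 ≈ 17.521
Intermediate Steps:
a(m) = -32 + m (a(m) = 7 + (-39 + m) = -32 + m)
a(-89)/(-31666) - 37224/(-2125) = (-32 - 89)/(-31666) - 37224/(-2125) = -121*(-1/31666) - 37224*(-1/2125) = 121/31666 + 37224/2125 = 1178992309/67290250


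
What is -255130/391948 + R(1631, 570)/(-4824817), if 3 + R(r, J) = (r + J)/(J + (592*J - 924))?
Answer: -51867186351020128/79681963441126797 ≈ -0.65093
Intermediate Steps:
R(r, J) = -3 + (J + r)/(-924 + 593*J) (R(r, J) = -3 + (r + J)/(J + (592*J - 924)) = -3 + (J + r)/(J + (-924 + 592*J)) = -3 + (J + r)/(-924 + 593*J))
-255130/391948 + R(1631, 570)/(-4824817) = -255130/391948 + ((2772 + 1631 - 1778*570)/(-924 + 593*570))/(-4824817) = -255130*1/391948 + ((2772 + 1631 - 1013460)/(-924 + 338010))*(-1/4824817) = -127565/195974 + (-1009057/337086)*(-1/4824817) = -127565/195974 + ((1/337086)*(-1009057))*(-1/4824817) = -127565/195974 - 1009057/337086*(-1/4824817) = -127565/195974 + 1009057/1626378263262 = -51867186351020128/79681963441126797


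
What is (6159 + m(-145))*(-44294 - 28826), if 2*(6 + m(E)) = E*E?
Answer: -1218581360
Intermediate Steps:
m(E) = -6 + E**2/2 (m(E) = -6 + (E*E)/2 = -6 + E**2/2)
(6159 + m(-145))*(-44294 - 28826) = (6159 + (-6 + (1/2)*(-145)**2))*(-44294 - 28826) = (6159 + (-6 + (1/2)*21025))*(-73120) = (6159 + (-6 + 21025/2))*(-73120) = (6159 + 21013/2)*(-73120) = (33331/2)*(-73120) = -1218581360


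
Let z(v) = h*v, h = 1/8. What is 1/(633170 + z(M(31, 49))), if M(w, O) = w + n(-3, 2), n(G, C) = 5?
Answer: 2/1266349 ≈ 1.5793e-6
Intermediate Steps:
h = 1/8 ≈ 0.12500
M(w, O) = 5 + w (M(w, O) = w + 5 = 5 + w)
z(v) = v/8
1/(633170 + z(M(31, 49))) = 1/(633170 + (5 + 31)/8) = 1/(633170 + (1/8)*36) = 1/(633170 + 9/2) = 1/(1266349/2) = 2/1266349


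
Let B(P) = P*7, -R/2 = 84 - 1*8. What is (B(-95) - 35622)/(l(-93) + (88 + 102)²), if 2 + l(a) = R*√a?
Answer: -654944063/652607138 - 1378906*I*√93/326303569 ≈ -1.0036 - 0.040753*I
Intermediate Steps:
R = -152 (R = -2*(84 - 1*8) = -2*(84 - 8) = -2*76 = -152)
l(a) = -2 - 152*√a
B(P) = 7*P
(B(-95) - 35622)/(l(-93) + (88 + 102)²) = (7*(-95) - 35622)/((-2 - 152*I*√93) + (88 + 102)²) = (-665 - 35622)/((-2 - 152*I*√93) + 190²) = -36287/((-2 - 152*I*√93) + 36100) = -36287/(36098 - 152*I*√93)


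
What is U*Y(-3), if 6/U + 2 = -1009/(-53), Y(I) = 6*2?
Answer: 1272/301 ≈ 4.2259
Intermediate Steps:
Y(I) = 12
U = 106/301 (U = 6/(-2 - 1009/(-53)) = 6/(-2 - 1009*(-1/53)) = 6/(-2 + 1009/53) = 6/(903/53) = 6*(53/903) = 106/301 ≈ 0.35216)
U*Y(-3) = (106/301)*12 = 1272/301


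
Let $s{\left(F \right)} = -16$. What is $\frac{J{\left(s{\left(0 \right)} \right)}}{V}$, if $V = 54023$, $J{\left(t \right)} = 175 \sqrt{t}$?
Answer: $\frac{700 i}{54023} \approx 0.012957 i$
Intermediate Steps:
$\frac{J{\left(s{\left(0 \right)} \right)}}{V} = \frac{175 \sqrt{-16}}{54023} = 175 \cdot 4 i \frac{1}{54023} = 700 i \frac{1}{54023} = \frac{700 i}{54023}$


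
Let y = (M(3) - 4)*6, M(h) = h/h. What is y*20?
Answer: -360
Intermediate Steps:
M(h) = 1
y = -18 (y = (1 - 4)*6 = -3*6 = -18)
y*20 = -18*20 = -360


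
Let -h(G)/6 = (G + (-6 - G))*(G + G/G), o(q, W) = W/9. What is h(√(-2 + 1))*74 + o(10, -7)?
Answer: 23969/9 + 2664*I ≈ 2663.2 + 2664.0*I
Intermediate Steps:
o(q, W) = W/9 (o(q, W) = W*(⅑) = W/9)
h(G) = 36 + 36*G (h(G) = -6*(G + (-6 - G))*(G + G/G) = -(-36)*(G + 1) = -(-36)*(1 + G) = -6*(-6 - 6*G) = 36 + 36*G)
h(√(-2 + 1))*74 + o(10, -7) = (36 + 36*√(-2 + 1))*74 + (⅑)*(-7) = (36 + 36*√(-1))*74 - 7/9 = (36 + 36*I)*74 - 7/9 = (2664 + 2664*I) - 7/9 = 23969/9 + 2664*I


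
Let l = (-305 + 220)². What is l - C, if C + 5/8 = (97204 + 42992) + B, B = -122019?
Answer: -87611/8 ≈ -10951.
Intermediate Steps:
C = 145411/8 (C = -5/8 + ((97204 + 42992) - 122019) = -5/8 + (140196 - 122019) = -5/8 + 18177 = 145411/8 ≈ 18176.)
l = 7225 (l = (-85)² = 7225)
l - C = 7225 - 1*145411/8 = 7225 - 145411/8 = -87611/8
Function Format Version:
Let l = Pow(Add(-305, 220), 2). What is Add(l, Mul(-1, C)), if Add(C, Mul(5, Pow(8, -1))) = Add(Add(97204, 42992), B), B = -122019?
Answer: Rational(-87611, 8) ≈ -10951.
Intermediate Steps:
C = Rational(145411, 8) (C = Add(Rational(-5, 8), Add(Add(97204, 42992), -122019)) = Add(Rational(-5, 8), Add(140196, -122019)) = Add(Rational(-5, 8), 18177) = Rational(145411, 8) ≈ 18176.)
l = 7225 (l = Pow(-85, 2) = 7225)
Add(l, Mul(-1, C)) = Add(7225, Mul(-1, Rational(145411, 8))) = Add(7225, Rational(-145411, 8)) = Rational(-87611, 8)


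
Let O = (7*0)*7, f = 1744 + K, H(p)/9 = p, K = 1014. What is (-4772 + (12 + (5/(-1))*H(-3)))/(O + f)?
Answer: -4625/2758 ≈ -1.6769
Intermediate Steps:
H(p) = 9*p
f = 2758 (f = 1744 + 1014 = 2758)
O = 0 (O = 0*7 = 0)
(-4772 + (12 + (5/(-1))*H(-3)))/(O + f) = (-4772 + (12 + (5/(-1))*(9*(-3))))/(0 + 2758) = (-4772 + (12 + (5*(-1))*(-27)))/2758 = (-4772 + (12 - 5*(-27)))*(1/2758) = (-4772 + (12 + 135))*(1/2758) = (-4772 + 147)*(1/2758) = -4625*1/2758 = -4625/2758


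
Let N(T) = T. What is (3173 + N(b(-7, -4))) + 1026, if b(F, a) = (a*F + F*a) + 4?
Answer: 4259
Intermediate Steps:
b(F, a) = 4 + 2*F*a (b(F, a) = (F*a + F*a) + 4 = 2*F*a + 4 = 4 + 2*F*a)
(3173 + N(b(-7, -4))) + 1026 = (3173 + (4 + 2*(-7)*(-4))) + 1026 = (3173 + (4 + 56)) + 1026 = (3173 + 60) + 1026 = 3233 + 1026 = 4259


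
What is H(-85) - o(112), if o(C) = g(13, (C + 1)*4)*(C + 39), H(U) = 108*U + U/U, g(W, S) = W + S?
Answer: -79394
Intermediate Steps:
g(W, S) = S + W
H(U) = 1 + 108*U (H(U) = 108*U + 1 = 1 + 108*U)
o(C) = (17 + 4*C)*(39 + C) (o(C) = ((C + 1)*4 + 13)*(C + 39) = ((1 + C)*4 + 13)*(39 + C) = ((4 + 4*C) + 13)*(39 + C) = (17 + 4*C)*(39 + C))
H(-85) - o(112) = (1 + 108*(-85)) - (17 + 4*112)*(39 + 112) = (1 - 9180) - (17 + 448)*151 = -9179 - 465*151 = -9179 - 1*70215 = -9179 - 70215 = -79394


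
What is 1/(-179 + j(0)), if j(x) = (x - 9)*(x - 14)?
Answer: -1/53 ≈ -0.018868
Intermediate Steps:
j(x) = (-14 + x)*(-9 + x) (j(x) = (-9 + x)*(-14 + x) = (-14 + x)*(-9 + x))
1/(-179 + j(0)) = 1/(-179 + (126 + 0² - 23*0)) = 1/(-179 + (126 + 0 + 0)) = 1/(-179 + 126) = 1/(-53) = -1/53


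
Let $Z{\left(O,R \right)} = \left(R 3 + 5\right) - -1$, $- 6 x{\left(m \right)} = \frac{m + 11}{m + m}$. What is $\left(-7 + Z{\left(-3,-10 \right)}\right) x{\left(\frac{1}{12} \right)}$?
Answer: $\frac{4123}{12} \approx 343.58$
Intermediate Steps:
$x{\left(m \right)} = - \frac{11 + m}{12 m}$ ($x{\left(m \right)} = - \frac{\left(m + 11\right) \frac{1}{m + m}}{6} = - \frac{\left(11 + m\right) \frac{1}{2 m}}{6} = - \frac{\frac{1}{2} \frac{1}{m} \left(11 + m\right)}{6} = - \frac{11 + m}{12 m}$)
$Z{\left(O,R \right)} = 6 + 3 R$ ($Z{\left(O,R \right)} = \left(3 R + 5\right) + 1 = \left(5 + 3 R\right) + 1 = 6 + 3 R$)
$\left(-7 + Z{\left(-3,-10 \right)}\right) x{\left(\frac{1}{12} \right)} = \left(-7 + \left(6 + 3 \left(-10\right)\right)\right) \frac{-11 - \frac{1}{12}}{12 \cdot \frac{1}{12}} = \left(-7 + \left(6 - 30\right)\right) \frac{\frac{1}{\frac{1}{12}} \left(-11 - \frac{1}{12}\right)}{12} = \left(-7 - 24\right) \frac{1}{12} \cdot 12 \left(-11 - \frac{1}{12}\right) = - 31 \cdot \frac{1}{12} \cdot 12 \left(- \frac{133}{12}\right) = \left(-31\right) \left(- \frac{133}{12}\right) = \frac{4123}{12}$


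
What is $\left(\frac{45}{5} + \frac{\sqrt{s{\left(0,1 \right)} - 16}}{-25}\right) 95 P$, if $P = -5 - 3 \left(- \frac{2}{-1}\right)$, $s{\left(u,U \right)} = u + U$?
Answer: $-9405 + \frac{209 i \sqrt{15}}{5} \approx -9405.0 + 161.89 i$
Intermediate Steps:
$s{\left(u,U \right)} = U + u$
$P = -11$ ($P = -5 - 3 \left(\left(-2\right) \left(-1\right)\right) = -5 - 6 = -11$)
$\left(\frac{45}{5} + \frac{\sqrt{s{\left(0,1 \right)} - 16}}{-25}\right) 95 P = \left(\frac{45}{5} + \frac{\sqrt{\left(1 + 0\right) - 16}}{-25}\right) 95 \left(-11\right) = \left(45 \cdot \frac{1}{5} + \sqrt{1 - 16} \left(- \frac{1}{25}\right)\right) 95 \left(-11\right) = \left(9 + \sqrt{-15} \left(- \frac{1}{25}\right)\right) 95 \left(-11\right) = \left(9 + i \sqrt{15} \left(- \frac{1}{25}\right)\right) 95 \left(-11\right) = \left(9 - \frac{i \sqrt{15}}{25}\right) 95 \left(-11\right) = \left(855 - \frac{19 i \sqrt{15}}{5}\right) \left(-11\right) = -9405 + \frac{209 i \sqrt{15}}{5}$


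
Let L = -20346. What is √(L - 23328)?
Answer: I*√43674 ≈ 208.98*I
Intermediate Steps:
√(L - 23328) = √(-20346 - 23328) = √(-43674) = I*√43674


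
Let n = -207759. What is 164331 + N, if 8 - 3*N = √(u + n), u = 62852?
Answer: 493001/3 - I*√144907/3 ≈ 1.6433e+5 - 126.89*I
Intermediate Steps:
N = 8/3 - I*√144907/3 (N = 8/3 - √(62852 - 207759)/3 = 8/3 - I*√144907/3 ≈ 2.6667 - 126.89*I)
164331 + N = 164331 + (8/3 - I*√144907/3) = 493001/3 - I*√144907/3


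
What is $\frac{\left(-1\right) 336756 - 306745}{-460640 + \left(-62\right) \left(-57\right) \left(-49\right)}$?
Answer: $\frac{643501}{633806} \approx 1.0153$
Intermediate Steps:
$\frac{\left(-1\right) 336756 - 306745}{-460640 + \left(-62\right) \left(-57\right) \left(-49\right)} = \frac{-336756 - 306745}{-460640 + 3534 \left(-49\right)} = - \frac{643501}{-460640 - 173166} = - \frac{643501}{-633806} = \left(-643501\right) \left(- \frac{1}{633806}\right) = \frac{643501}{633806}$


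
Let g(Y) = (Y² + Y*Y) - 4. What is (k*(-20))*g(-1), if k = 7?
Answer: 280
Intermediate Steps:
g(Y) = -4 + 2*Y² (g(Y) = (Y² + Y²) - 4 = 2*Y² - 4 = -4 + 2*Y²)
(k*(-20))*g(-1) = (7*(-20))*(-4 + 2*(-1)²) = -140*(-4 + 2*1) = -140*(-4 + 2) = -140*(-2) = 280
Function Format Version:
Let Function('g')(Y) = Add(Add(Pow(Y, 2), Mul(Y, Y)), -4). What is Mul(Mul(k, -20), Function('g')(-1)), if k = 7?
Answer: 280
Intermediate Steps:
Function('g')(Y) = Add(-4, Mul(2, Pow(Y, 2))) (Function('g')(Y) = Add(Add(Pow(Y, 2), Pow(Y, 2)), -4) = Add(Mul(2, Pow(Y, 2)), -4) = Add(-4, Mul(2, Pow(Y, 2))))
Mul(Mul(k, -20), Function('g')(-1)) = Mul(Mul(7, -20), Add(-4, Mul(2, Pow(-1, 2)))) = Mul(-140, Add(-4, Mul(2, 1))) = Mul(-140, Add(-4, 2)) = Mul(-140, -2) = 280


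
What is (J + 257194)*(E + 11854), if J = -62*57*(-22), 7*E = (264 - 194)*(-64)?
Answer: 3756039588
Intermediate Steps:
E = -640 (E = ((264 - 194)*(-64))/7 = (70*(-64))/7 = (1/7)*(-4480) = -640)
J = 77748 (J = -3534*(-22) = 77748)
(J + 257194)*(E + 11854) = (77748 + 257194)*(-640 + 11854) = 334942*11214 = 3756039588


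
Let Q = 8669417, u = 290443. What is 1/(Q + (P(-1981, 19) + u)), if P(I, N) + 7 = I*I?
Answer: 1/12884214 ≈ 7.7614e-8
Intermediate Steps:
P(I, N) = -7 + I² (P(I, N) = -7 + I*I = -7 + I²)
1/(Q + (P(-1981, 19) + u)) = 1/(8669417 + ((-7 + (-1981)²) + 290443)) = 1/(8669417 + ((-7 + 3924361) + 290443)) = 1/(8669417 + (3924354 + 290443)) = 1/(8669417 + 4214797) = 1/12884214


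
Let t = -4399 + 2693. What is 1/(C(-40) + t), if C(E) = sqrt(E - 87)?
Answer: -1706/2910563 - I*sqrt(127)/2910563 ≈ -0.00058614 - 3.8719e-6*I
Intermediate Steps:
t = -1706
C(E) = sqrt(-87 + E)
1/(C(-40) + t) = 1/(sqrt(-87 - 40) - 1706) = 1/(sqrt(-127) - 1706) = 1/(I*sqrt(127) - 1706) = 1/(-1706 + I*sqrt(127))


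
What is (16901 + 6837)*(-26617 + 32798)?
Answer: 146724578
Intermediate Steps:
(16901 + 6837)*(-26617 + 32798) = 23738*6181 = 146724578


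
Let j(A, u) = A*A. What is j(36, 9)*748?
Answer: 969408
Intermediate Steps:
j(A, u) = A²
j(36, 9)*748 = 36²*748 = 1296*748 = 969408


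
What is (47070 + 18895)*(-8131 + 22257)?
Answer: 931821590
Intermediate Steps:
(47070 + 18895)*(-8131 + 22257) = 65965*14126 = 931821590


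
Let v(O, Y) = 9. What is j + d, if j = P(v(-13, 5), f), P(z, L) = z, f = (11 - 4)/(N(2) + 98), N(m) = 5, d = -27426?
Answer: -27417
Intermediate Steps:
f = 7/103 (f = (11 - 4)/(5 + 98) = 7/103 ≈ 0.067961)
j = 9
j + d = 9 - 27426 = -27417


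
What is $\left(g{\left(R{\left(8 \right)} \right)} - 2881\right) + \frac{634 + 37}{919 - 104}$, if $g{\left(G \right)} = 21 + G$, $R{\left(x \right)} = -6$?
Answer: $- \frac{2335119}{815} \approx -2865.2$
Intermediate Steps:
$\left(g{\left(R{\left(8 \right)} \right)} - 2881\right) + \frac{634 + 37}{919 - 104} = \left(\left(21 - 6\right) - 2881\right) + \frac{634 + 37}{919 - 104} = \left(15 - 2881\right) + \frac{671}{815} = -2866 + 671 \cdot \frac{1}{815} = -2866 + \frac{671}{815} = - \frac{2335119}{815}$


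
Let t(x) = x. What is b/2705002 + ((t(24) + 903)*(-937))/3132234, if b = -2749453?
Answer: -304485894450/235352756513 ≈ -1.2937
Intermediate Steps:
b/2705002 + ((t(24) + 903)*(-937))/3132234 = -2749453/2705002 + ((24 + 903)*(-937))/3132234 = -2749453*1/2705002 + (927*(-937))*(1/3132234) = -2749453/2705002 - 868599*1/3132234 = -2749453/2705002 - 96511/348026 = -304485894450/235352756513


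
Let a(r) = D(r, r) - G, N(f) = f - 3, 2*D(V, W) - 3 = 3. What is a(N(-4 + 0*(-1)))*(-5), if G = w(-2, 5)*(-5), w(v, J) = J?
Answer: -140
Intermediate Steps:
D(V, W) = 3 (D(V, W) = 3/2 + (½)*3 = 3/2 + 3/2 = 3)
G = -25 (G = 5*(-5) = -25)
N(f) = -3 + f
a(r) = 28 (a(r) = 3 - 1*(-25) = 3 + 25 = 28)
a(N(-4 + 0*(-1)))*(-5) = 28*(-5) = -140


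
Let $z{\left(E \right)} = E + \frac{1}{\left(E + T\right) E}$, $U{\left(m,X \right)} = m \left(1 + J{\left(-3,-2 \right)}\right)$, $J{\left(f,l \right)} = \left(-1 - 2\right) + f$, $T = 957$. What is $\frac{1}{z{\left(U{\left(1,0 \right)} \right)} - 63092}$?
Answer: $- \frac{4760}{300341721} \approx -1.5849 \cdot 10^{-5}$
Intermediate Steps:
$J{\left(f,l \right)} = -3 + f$
$U{\left(m,X \right)} = - 5 m$ ($U{\left(m,X \right)} = m \left(1 - 6\right) = m \left(-5\right) = - 5 m$)
$z{\left(E \right)} = E + \frac{1}{E \left(957 + E\right)}$ ($z{\left(E \right)} = E + \frac{1}{\left(E + 957\right) E} = E + \frac{1}{\left(957 + E\right) E} = E + \frac{1}{E \left(957 + E\right)}$)
$\frac{1}{z{\left(U{\left(1,0 \right)} \right)} - 63092} = \frac{1}{\frac{1 + \left(\left(-5\right) 1\right)^{3} + 957 \left(\left(-5\right) 1\right)^{2}}{\left(-5\right) 1 \left(957 - 5\right)} - 63092} = \frac{1}{\frac{1 + \left(-5\right)^{3} + 957 \left(-5\right)^{2}}{\left(-5\right) \left(957 - 5\right)} - 63092} = \frac{1}{- \frac{1 - 125 + 957 \cdot 25}{5 \cdot 952} - 63092} = \frac{1}{\left(- \frac{1}{5}\right) \frac{1}{952} \left(1 - 125 + 23925\right) - 63092} = \frac{1}{\left(- \frac{1}{5}\right) \frac{1}{952} \cdot 23801 - 63092} = \frac{1}{- \frac{23801}{4760} - 63092} = \frac{1}{- \frac{300341721}{4760}} = - \frac{4760}{300341721}$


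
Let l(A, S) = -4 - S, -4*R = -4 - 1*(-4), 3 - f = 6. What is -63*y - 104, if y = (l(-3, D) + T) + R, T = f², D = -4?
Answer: -671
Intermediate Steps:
f = -3 (f = 3 - 1*6 = 3 - 6 = -3)
R = 0 (R = -(-4 - 1*(-4))/4 = -(-4 + 4)/4 = -¼*0 = 0)
T = 9 (T = (-3)² = 9)
y = 9 (y = ((-4 - 1*(-4)) + 9) + 0 = ((-4 + 4) + 9) + 0 = (0 + 9) + 0 = 9 + 0 = 9)
-63*y - 104 = -63*9 - 104 = -567 - 104 = -671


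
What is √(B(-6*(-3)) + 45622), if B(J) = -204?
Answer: √45418 ≈ 213.11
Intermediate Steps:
√(B(-6*(-3)) + 45622) = √(-204 + 45622) = √45418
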